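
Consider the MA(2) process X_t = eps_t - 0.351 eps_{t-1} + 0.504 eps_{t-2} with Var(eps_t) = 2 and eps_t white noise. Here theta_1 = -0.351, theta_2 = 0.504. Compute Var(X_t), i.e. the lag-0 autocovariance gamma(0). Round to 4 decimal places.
\gamma(0) = 2.7544

For an MA(q) process X_t = eps_t + sum_i theta_i eps_{t-i} with
Var(eps_t) = sigma^2, the variance is
  gamma(0) = sigma^2 * (1 + sum_i theta_i^2).
  sum_i theta_i^2 = (-0.351)^2 + (0.504)^2 = 0.123201 + 0.254016 = 0.377217.
  gamma(0) = 2 * (1 + 0.377217) = 2 * 1.377217 = 2.754434, which rounds to 2.7544.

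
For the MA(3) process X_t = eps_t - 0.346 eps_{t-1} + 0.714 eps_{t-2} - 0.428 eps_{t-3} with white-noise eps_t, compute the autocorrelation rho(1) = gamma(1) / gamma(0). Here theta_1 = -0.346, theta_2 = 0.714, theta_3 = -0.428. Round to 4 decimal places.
\rho(1) = -0.4957

For an MA(q) process with theta_0 = 1, the autocovariance is
  gamma(k) = sigma^2 * sum_{i=0..q-k} theta_i * theta_{i+k},
and rho(k) = gamma(k) / gamma(0). Sigma^2 cancels.
  numerator   = (1)*(-0.346) + (-0.346)*(0.714) + (0.714)*(-0.428) = -0.898636.
  denominator = (1)^2 + (-0.346)^2 + (0.714)^2 + (-0.428)^2 = 1.812696.
  rho(1) = -0.898636 / 1.812696 = -0.4957.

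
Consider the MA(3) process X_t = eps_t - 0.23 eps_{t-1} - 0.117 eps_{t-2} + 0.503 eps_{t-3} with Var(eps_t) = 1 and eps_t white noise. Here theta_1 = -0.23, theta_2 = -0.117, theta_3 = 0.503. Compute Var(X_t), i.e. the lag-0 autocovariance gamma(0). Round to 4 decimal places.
\gamma(0) = 1.3196

For an MA(q) process X_t = eps_t + sum_i theta_i eps_{t-i} with
Var(eps_t) = sigma^2, the variance is
  gamma(0) = sigma^2 * (1 + sum_i theta_i^2).
  sum_i theta_i^2 = (-0.23)^2 + (-0.117)^2 + (0.503)^2 = 0.0529 + 0.013689 + 0.253009 = 0.319598.
  gamma(0) = 1 * (1 + 0.319598) = 1 * 1.319598 = 1.319598, which rounds to 1.3196.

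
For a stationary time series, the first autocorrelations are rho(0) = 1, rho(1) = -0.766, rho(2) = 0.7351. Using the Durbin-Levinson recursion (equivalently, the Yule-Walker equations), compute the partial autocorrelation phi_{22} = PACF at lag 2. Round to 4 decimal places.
\phi_{22} = 0.3590

The PACF at lag k is phi_{kk}, the last component of the solution
to the Yule-Walker system G_k phi = r_k where
  (G_k)_{ij} = rho(|i - j|), (r_k)_i = rho(i), i,j = 1..k.
Equivalently, Durbin-Levinson gives phi_{kk} iteratively:
  phi_{11} = rho(1)
  phi_{kk} = [rho(k) - sum_{j=1..k-1} phi_{k-1,j} rho(k-j)]
            / [1 - sum_{j=1..k-1} phi_{k-1,j} rho(j)],
  phi_{k,j} = phi_{k-1,j} - phi_{kk} phi_{k-1,k-j},  j = 1..k-1.
Step k = 1:
  phi_11 = rho(1) = -0.766.
Step k = 2:
  phi_22 = [rho(2) - phi_11 rho(1)] / [1 - phi_11 rho(1)] = [0.7351 - (-0.766)(-0.766)] / [1 - (-0.766)(-0.766)]
         = 0.148344 / 0.413244 = 0.359.
Therefore phi_{22} = 0.3590.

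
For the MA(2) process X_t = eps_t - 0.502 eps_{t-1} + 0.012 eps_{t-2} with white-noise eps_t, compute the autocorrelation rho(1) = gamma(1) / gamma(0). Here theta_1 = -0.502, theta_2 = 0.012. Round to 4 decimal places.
\rho(1) = -0.4057

For an MA(q) process with theta_0 = 1, the autocovariance is
  gamma(k) = sigma^2 * sum_{i=0..q-k} theta_i * theta_{i+k},
and rho(k) = gamma(k) / gamma(0). Sigma^2 cancels.
  numerator   = (1)*(-0.502) + (-0.502)*(0.012) = -0.508024.
  denominator = (1)^2 + (-0.502)^2 + (0.012)^2 = 1.252148.
  rho(1) = -0.508024 / 1.252148 = -0.4057.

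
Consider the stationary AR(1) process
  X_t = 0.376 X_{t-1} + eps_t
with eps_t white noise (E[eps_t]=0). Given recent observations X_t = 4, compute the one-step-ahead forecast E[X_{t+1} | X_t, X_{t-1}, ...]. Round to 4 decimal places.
E[X_{t+1} \mid \mathcal F_t] = 1.5040

For an AR(p) model X_t = c + sum_i phi_i X_{t-i} + eps_t, the
one-step-ahead conditional mean is
  E[X_{t+1} | X_t, ...] = c + sum_i phi_i X_{t+1-i}.
Substitute known values:
  E[X_{t+1} | ...] = (0.376) * (4)
                   = 1.5040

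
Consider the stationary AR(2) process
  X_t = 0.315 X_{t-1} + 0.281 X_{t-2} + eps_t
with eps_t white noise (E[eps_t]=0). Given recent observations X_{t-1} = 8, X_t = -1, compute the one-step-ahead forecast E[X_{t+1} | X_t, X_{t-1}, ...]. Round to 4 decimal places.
E[X_{t+1} \mid \mathcal F_t] = 1.9330

For an AR(p) model X_t = c + sum_i phi_i X_{t-i} + eps_t, the
one-step-ahead conditional mean is
  E[X_{t+1} | X_t, ...] = c + sum_i phi_i X_{t+1-i}.
Substitute known values:
  E[X_{t+1} | ...] = (0.315) * (-1) + (0.281) * (8)
                   = 1.9330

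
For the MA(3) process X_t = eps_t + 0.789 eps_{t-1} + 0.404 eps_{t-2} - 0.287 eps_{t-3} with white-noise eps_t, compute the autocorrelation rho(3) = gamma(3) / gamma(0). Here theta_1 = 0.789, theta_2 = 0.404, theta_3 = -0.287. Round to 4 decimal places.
\rho(3) = -0.1536

For an MA(q) process with theta_0 = 1, the autocovariance is
  gamma(k) = sigma^2 * sum_{i=0..q-k} theta_i * theta_{i+k},
and rho(k) = gamma(k) / gamma(0). Sigma^2 cancels.
  numerator   = (1)*(-0.287) = -0.287.
  denominator = (1)^2 + (0.789)^2 + (0.404)^2 + (-0.287)^2 = 1.868106.
  rho(3) = -0.287 / 1.868106 = -0.1536.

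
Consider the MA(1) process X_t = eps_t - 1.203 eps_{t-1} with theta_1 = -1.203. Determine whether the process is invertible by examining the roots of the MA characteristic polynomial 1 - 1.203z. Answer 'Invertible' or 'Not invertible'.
\text{Not invertible}

The MA(q) characteristic polynomial is P(z) = 1 - 1.203z.
Invertibility requires all roots to lie outside the unit circle, i.e. |z| > 1 for every root.
This is linear in z: 1 + (-1.203) z = 0  =>  z = -1/(-1.203) = 0.831255,  |z| = 0.831255.
Moduli of all roots: 0.8313.
All moduli strictly greater than 1? No.
Verdict: Not invertible.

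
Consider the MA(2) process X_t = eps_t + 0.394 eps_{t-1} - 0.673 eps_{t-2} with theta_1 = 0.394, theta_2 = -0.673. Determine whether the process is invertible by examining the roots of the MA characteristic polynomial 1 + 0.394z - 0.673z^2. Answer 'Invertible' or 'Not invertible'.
\text{Not invertible}

The MA(q) characteristic polynomial is P(z) = 1 + 0.394z - 0.673z^2.
Invertibility requires all roots to lie outside the unit circle, i.e. |z| > 1 for every root.
Set 1 + (0.394) z + (-0.673) z^2 = 0, i.e. a z^2 + b z + c = 0 with a = -0.673, b = 0.394, c = 1.
Discriminant D = b^2 - 4ac = (0.394)^2 - 4*(-0.673)*1 = 0.155236 - (-2.692) = 2.847236.
D >= 0, so the roots are real: z = (-b +/- sqrt(D)) / (2a) = (-0.394 +/- 1.687375) / (-1.346).
  z_1 = (-0.394 + 1.687375) / (-1.346) = -0.9609,   |z_1| = 0.9609.
  z_2 = (-0.394 - 1.687375) / (-1.346) = 1.5463,   |z_2| = 1.5463.
Moduli of all roots: 0.9609, 1.5463.
All moduli strictly greater than 1? No.
Verdict: Not invertible.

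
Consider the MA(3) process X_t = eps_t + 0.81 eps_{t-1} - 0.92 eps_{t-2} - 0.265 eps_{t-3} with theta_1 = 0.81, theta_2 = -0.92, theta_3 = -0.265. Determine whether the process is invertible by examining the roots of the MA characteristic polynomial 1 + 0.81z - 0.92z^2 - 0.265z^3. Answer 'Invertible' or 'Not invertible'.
\text{Not invertible}

The MA(q) characteristic polynomial is P(z) = 1 + 0.81z - 0.92z^2 - 0.265z^3.
Invertibility requires all roots to lie outside the unit circle, i.e. |z| > 1 for every root.
Degree 3: look for a simple real root z0 first, then factor out (1 - z/z0) and solve the remaining quadratic.
Testing z0 = -4: P(-4) = 1 + (0.81)(-4) + (-0.92)(-4)^2 + (-0.265)(-4)^3
  = 1 + (-3.24) + (-14.72) + (16.96) = 0.  So z_0 = -4 is a root, |z_0| = 4.
Divide out the factor (1 + 0.25 z) = (1 - z/z0) (since 1/z0 = -0.25):
  P(z) = (1 + 0.25 z)(1 + (0.56) z + (-1.06) z^2)
  [check: z-coef 0.56 - (-0.25) = 0.81; z^2-coef -1.06 - (-0.25)(0.56) = -0.92; z^3-coef -(-0.25)(-1.06) = -0.265.]
Remaining roots from the quadratic factor 1 + (0.56) z + (-1.06) z^2:
  Set 1 + (0.56) z + (-1.06) z^2 = 0, i.e. a z^2 + b z + c = 0 with a = -1.06, b = 0.56, c = 1.
  Discriminant D = b^2 - 4ac = (0.56)^2 - 4*(-1.06)*1 = 0.3136 - (-4.24) = 4.5536.
  D >= 0, so the roots are real: z = (-b +/- sqrt(D)) / (2a) = (-0.56 +/- 2.133917) / (-2.12).
    z_1 = (-0.56 + 2.133917) / (-2.12) = -0.7424,   |z_1| = 0.7424.
    z_2 = (-0.56 - 2.133917) / (-2.12) = 1.2707,   |z_2| = 1.2707.
Moduli of all roots: 4.0000, 0.7424, 1.2707.
All moduli strictly greater than 1? No.
Verdict: Not invertible.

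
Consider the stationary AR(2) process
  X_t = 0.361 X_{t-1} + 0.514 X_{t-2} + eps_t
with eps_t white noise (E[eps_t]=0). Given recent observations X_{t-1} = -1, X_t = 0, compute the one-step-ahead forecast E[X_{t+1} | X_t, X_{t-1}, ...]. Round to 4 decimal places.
E[X_{t+1} \mid \mathcal F_t] = -0.5140

For an AR(p) model X_t = c + sum_i phi_i X_{t-i} + eps_t, the
one-step-ahead conditional mean is
  E[X_{t+1} | X_t, ...] = c + sum_i phi_i X_{t+1-i}.
Substitute known values:
  E[X_{t+1} | ...] = (0.361) * (0) + (0.514) * (-1)
                   = -0.5140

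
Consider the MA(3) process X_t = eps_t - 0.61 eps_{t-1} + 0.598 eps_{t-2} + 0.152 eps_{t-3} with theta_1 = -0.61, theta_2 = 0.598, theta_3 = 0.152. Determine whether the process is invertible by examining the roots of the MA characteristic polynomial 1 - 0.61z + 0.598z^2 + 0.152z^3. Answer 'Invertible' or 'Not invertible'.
\text{Invertible}

The MA(q) characteristic polynomial is P(z) = 1 - 0.61z + 0.598z^2 + 0.152z^3.
Invertibility requires all roots to lie outside the unit circle, i.e. |z| > 1 for every root.
Degree 3: look for a simple real root z0 first, then factor out (1 - z/z0) and solve the remaining quadratic.
Testing z0 = -5: P(-5) = 1 + (-0.61)(-5) + (0.598)(-5)^2 + (0.152)(-5)^3
  = 1 + (3.05) + (14.95) + (-19) = 0.  So z_0 = -5 is a root, |z_0| = 5.
Divide out the factor (1 + 0.2 z) = (1 - z/z0) (since 1/z0 = -0.2):
  P(z) = (1 + 0.2 z)(1 + (-0.81) z + (0.76) z^2)
  [check: z-coef -0.81 - (-0.2) = -0.61; z^2-coef 0.76 - (-0.2)(-0.81) = 0.598; z^3-coef -(-0.2)(0.76) = 0.152.]
Remaining roots from the quadratic factor 1 + (-0.81) z + (0.76) z^2:
  Set 1 + (-0.81) z + (0.76) z^2 = 0, i.e. a z^2 + b z + c = 0 with a = 0.76, b = -0.81, c = 1.
  Discriminant D = b^2 - 4ac = (-0.81)^2 - 4*(0.76)*1 = 0.6561 - (3.04) = -2.3839.
  D < 0, so the roots are the complex-conjugate pair z = (-b +/- i sqrt(-D)) / (2a) = 0.5329 +/- 1.0158i.
  For a conjugate pair |z|^2 = z * conj(z) = (product of roots) = c/a = 1/(0.76) = 1.315789, so |z| = sqrt(1.315789) = 1.1471 for both roots.
Moduli of all roots: 5.0000, 1.1471, 1.1471.
All moduli strictly greater than 1? Yes.
Verdict: Invertible.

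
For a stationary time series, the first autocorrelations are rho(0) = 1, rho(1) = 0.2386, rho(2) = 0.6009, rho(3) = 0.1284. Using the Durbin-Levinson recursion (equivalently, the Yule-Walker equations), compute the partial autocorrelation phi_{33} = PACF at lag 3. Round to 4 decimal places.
\phi_{33} = -0.1111

The PACF at lag k is phi_{kk}, the last component of the solution
to the Yule-Walker system G_k phi = r_k where
  (G_k)_{ij} = rho(|i - j|), (r_k)_i = rho(i), i,j = 1..k.
Equivalently, Durbin-Levinson gives phi_{kk} iteratively:
  phi_{11} = rho(1)
  phi_{kk} = [rho(k) - sum_{j=1..k-1} phi_{k-1,j} rho(k-j)]
            / [1 - sum_{j=1..k-1} phi_{k-1,j} rho(j)],
  phi_{k,j} = phi_{k-1,j} - phi_{kk} phi_{k-1,k-j},  j = 1..k-1.
Step k = 1:
  phi_11 = rho(1) = 0.2386.
Step k = 2:
  phi_22 = [rho(2) - phi_11 rho(1)] / [1 - phi_11 rho(1)] = [0.6009 - (0.2386)(0.2386)] / [1 - (0.2386)(0.2386)]
         = 0.54397004 / 0.94307004 = 0.576808.
  Update: phi_21 = phi_11 - phi_22 phi_11 = 0.2386 - (0.576808)(0.2386) = 0.100974.
Step k = 3:
  phi_33 = [rho(3) - phi_21 rho(2) - phi_22 rho(1)] / [1 - phi_21 rho(1) - phi_22 rho(2)]
    numerator   = 0.1284 - (0.100974)(0.6009) - (0.576808)(0.2386) = -0.0699014
    denominator = 1 - (0.100974)(0.2386) - (0.576808)(0.6009) = 0.62930394
  phi_33 = -0.0699014 / 0.62930394 = -0.1111.
Therefore phi_{33} = -0.1111.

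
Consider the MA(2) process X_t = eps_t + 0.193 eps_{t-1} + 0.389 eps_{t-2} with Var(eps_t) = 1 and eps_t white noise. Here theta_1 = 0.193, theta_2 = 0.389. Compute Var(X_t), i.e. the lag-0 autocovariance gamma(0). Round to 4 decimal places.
\gamma(0) = 1.1886

For an MA(q) process X_t = eps_t + sum_i theta_i eps_{t-i} with
Var(eps_t) = sigma^2, the variance is
  gamma(0) = sigma^2 * (1 + sum_i theta_i^2).
  sum_i theta_i^2 = (0.193)^2 + (0.389)^2 = 0.037249 + 0.151321 = 0.18857.
  gamma(0) = 1 * (1 + 0.18857) = 1 * 1.18857 = 1.18857, which rounds to 1.1886.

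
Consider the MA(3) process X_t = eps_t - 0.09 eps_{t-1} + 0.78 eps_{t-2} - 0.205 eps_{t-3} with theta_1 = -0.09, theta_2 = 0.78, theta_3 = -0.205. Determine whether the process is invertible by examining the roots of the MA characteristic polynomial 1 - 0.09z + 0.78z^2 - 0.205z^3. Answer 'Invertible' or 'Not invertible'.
\text{Invertible}

The MA(q) characteristic polynomial is P(z) = 1 - 0.09z + 0.78z^2 - 0.205z^3.
Invertibility requires all roots to lie outside the unit circle, i.e. |z| > 1 for every root.
Degree 3: look for a simple real root z0 first, then factor out (1 - z/z0) and solve the remaining quadratic.
Testing z0 = 4: P(4) = 1 + (-0.09)(4) + (0.78)(4)^2 + (-0.205)(4)^3
  = 1 + (-0.36) + (12.48) + (-13.12) = 0.  So z_0 = 4 is a root, |z_0| = 4.
Divide out the factor (1 - 0.25 z) = (1 - z/z0) (since 1/z0 = 0.25):
  P(z) = (1 - 0.25 z)(1 + (0.16) z + (0.82) z^2)
  [check: z-coef 0.16 - (0.25) = -0.09; z^2-coef 0.82 - (0.25)(0.16) = 0.78; z^3-coef -(0.25)(0.82) = -0.205.]
Remaining roots from the quadratic factor 1 + (0.16) z + (0.82) z^2:
  Set 1 + (0.16) z + (0.82) z^2 = 0, i.e. a z^2 + b z + c = 0 with a = 0.82, b = 0.16, c = 1.
  Discriminant D = b^2 - 4ac = (0.16)^2 - 4*(0.82)*1 = 0.0256 - (3.28) = -3.2544.
  D < 0, so the roots are the complex-conjugate pair z = (-b +/- i sqrt(-D)) / (2a) = -0.0976 +/- 1.1i.
  For a conjugate pair |z|^2 = z * conj(z) = (product of roots) = c/a = 1/(0.82) = 1.219512, so |z| = sqrt(1.219512) = 1.1043 for both roots.
Moduli of all roots: 4.0000, 1.1043, 1.1043.
All moduli strictly greater than 1? Yes.
Verdict: Invertible.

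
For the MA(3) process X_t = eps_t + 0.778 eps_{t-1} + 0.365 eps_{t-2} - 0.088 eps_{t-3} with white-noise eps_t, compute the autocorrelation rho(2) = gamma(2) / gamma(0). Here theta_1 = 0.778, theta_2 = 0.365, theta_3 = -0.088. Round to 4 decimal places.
\rho(2) = 0.1698

For an MA(q) process with theta_0 = 1, the autocovariance is
  gamma(k) = sigma^2 * sum_{i=0..q-k} theta_i * theta_{i+k},
and rho(k) = gamma(k) / gamma(0). Sigma^2 cancels.
  numerator   = (1)*(0.365) + (0.778)*(-0.088) = 0.296536.
  denominator = (1)^2 + (0.778)^2 + (0.365)^2 + (-0.088)^2 = 1.746253.
  rho(2) = 0.296536 / 1.746253 = 0.1698.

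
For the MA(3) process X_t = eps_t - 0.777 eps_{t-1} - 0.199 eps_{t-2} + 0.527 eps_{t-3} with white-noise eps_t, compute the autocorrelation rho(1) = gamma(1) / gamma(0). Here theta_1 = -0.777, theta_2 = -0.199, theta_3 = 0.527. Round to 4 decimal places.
\rho(1) = -0.3786

For an MA(q) process with theta_0 = 1, the autocovariance is
  gamma(k) = sigma^2 * sum_{i=0..q-k} theta_i * theta_{i+k},
and rho(k) = gamma(k) / gamma(0). Sigma^2 cancels.
  numerator   = (1)*(-0.777) + (-0.777)*(-0.199) + (-0.199)*(0.527) = -0.72725.
  denominator = (1)^2 + (-0.777)^2 + (-0.199)^2 + (0.527)^2 = 1.921059.
  rho(1) = -0.72725 / 1.921059 = -0.3786.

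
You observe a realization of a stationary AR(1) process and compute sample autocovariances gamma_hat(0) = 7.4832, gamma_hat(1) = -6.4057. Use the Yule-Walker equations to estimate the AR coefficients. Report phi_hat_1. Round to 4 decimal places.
\hat\phi_{1} = -0.8560

The Yule-Walker equations for an AR(p) process read, in matrix form,
  Gamma_p phi = r_p,   with   (Gamma_p)_{ij} = gamma(|i - j|),
                       (r_p)_i = gamma(i),   i,j = 1..p.
Substitute the sample gammas (Toeplitz matrix and right-hand side of size 1):
  Gamma_p = [[7.4832]]
  r_p     = [-6.4057]
With p = 1 this is the single equation gamma(0) phi_1 = gamma(1):
  phi_hat_1 = gamma(1) / gamma(0) = -6.4057 / 7.4832 = -0.8560.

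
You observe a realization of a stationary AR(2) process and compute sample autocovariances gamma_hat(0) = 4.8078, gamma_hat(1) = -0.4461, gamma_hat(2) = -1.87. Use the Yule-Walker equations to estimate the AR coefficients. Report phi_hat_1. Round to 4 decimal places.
\hat\phi_{1} = -0.1300

The Yule-Walker equations for an AR(p) process read, in matrix form,
  Gamma_p phi = r_p,   with   (Gamma_p)_{ij} = gamma(|i - j|),
                       (r_p)_i = gamma(i),   i,j = 1..p.
Substitute the sample gammas (Toeplitz matrix and right-hand side of size 2):
  Gamma_p = [[4.8078, -0.4461], [-0.4461, 4.8078]]
  r_p     = [-0.4461, -1.87]
Written out:
  4.8078 phi_1 - 0.4461 phi_2 = -0.4461
  -0.4461 phi_1 + 4.8078 phi_2 = -1.87
Solve by Cramer's rule:
  det = gamma(0)^2 - gamma(1)^2 = (4.8078)^2 - (-0.4461)^2 = 23.11494084 - 0.19900521 = 22.91593563
  phi_hat_1 = [gamma(1) gamma(0) - gamma(1) gamma(2)] / det = [(-0.4461)(4.8078) - (-0.4461)(-1.87)] / 22.91593563 = -2.97896658 / 22.91593563 = -0.13
  phi_hat_2 = [gamma(0) gamma(2) - gamma(1)^2] / det = [(4.8078)(-1.87) - (-0.4461)^2] / 22.91593563 = -9.18959121 / 22.91593563 = -0.401
So phi_hat = [-0.1300, -0.4010].
Therefore phi_hat_1 = -0.1300.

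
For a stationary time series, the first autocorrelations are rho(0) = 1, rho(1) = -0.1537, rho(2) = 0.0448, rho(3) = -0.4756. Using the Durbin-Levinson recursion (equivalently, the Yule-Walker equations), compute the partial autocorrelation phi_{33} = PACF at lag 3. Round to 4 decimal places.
\phi_{33} = -0.4770

The PACF at lag k is phi_{kk}, the last component of the solution
to the Yule-Walker system G_k phi = r_k where
  (G_k)_{ij} = rho(|i - j|), (r_k)_i = rho(i), i,j = 1..k.
Equivalently, Durbin-Levinson gives phi_{kk} iteratively:
  phi_{11} = rho(1)
  phi_{kk} = [rho(k) - sum_{j=1..k-1} phi_{k-1,j} rho(k-j)]
            / [1 - sum_{j=1..k-1} phi_{k-1,j} rho(j)],
  phi_{k,j} = phi_{k-1,j} - phi_{kk} phi_{k-1,k-j},  j = 1..k-1.
Step k = 1:
  phi_11 = rho(1) = -0.1537.
Step k = 2:
  phi_22 = [rho(2) - phi_11 rho(1)] / [1 - phi_11 rho(1)] = [0.0448 - (-0.1537)(-0.1537)] / [1 - (-0.1537)(-0.1537)]
         = 0.02117631 / 0.97637631 = 0.021689.
  Update: phi_21 = phi_11 - phi_22 phi_11 = -0.1537 - (0.021689)(-0.1537) = -0.150366.
Step k = 3:
  phi_33 = [rho(3) - phi_21 rho(2) - phi_22 rho(1)] / [1 - phi_21 rho(1) - phi_22 rho(2)]
    numerator   = -0.4756 - (-0.150366)(0.0448) - (0.021689)(-0.1537) = -0.46553003
    denominator = 1 - (-0.150366)(-0.1537) - (0.021689)(0.0448) = 0.97591702
  phi_33 = -0.46553003 / 0.97591702 = -0.477.
Therefore phi_{33} = -0.4770.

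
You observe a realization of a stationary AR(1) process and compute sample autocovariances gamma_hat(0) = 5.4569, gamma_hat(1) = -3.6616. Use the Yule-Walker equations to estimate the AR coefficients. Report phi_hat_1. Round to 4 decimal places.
\hat\phi_{1} = -0.6710

The Yule-Walker equations for an AR(p) process read, in matrix form,
  Gamma_p phi = r_p,   with   (Gamma_p)_{ij} = gamma(|i - j|),
                       (r_p)_i = gamma(i),   i,j = 1..p.
Substitute the sample gammas (Toeplitz matrix and right-hand side of size 1):
  Gamma_p = [[5.4569]]
  r_p     = [-3.6616]
With p = 1 this is the single equation gamma(0) phi_1 = gamma(1):
  phi_hat_1 = gamma(1) / gamma(0) = -3.6616 / 5.4569 = -0.6710.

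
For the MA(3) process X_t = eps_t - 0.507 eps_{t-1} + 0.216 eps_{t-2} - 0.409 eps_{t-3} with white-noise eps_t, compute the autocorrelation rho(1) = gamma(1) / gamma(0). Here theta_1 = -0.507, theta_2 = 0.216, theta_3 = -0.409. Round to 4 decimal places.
\rho(1) = -0.4792

For an MA(q) process with theta_0 = 1, the autocovariance is
  gamma(k) = sigma^2 * sum_{i=0..q-k} theta_i * theta_{i+k},
and rho(k) = gamma(k) / gamma(0). Sigma^2 cancels.
  numerator   = (1)*(-0.507) + (-0.507)*(0.216) + (0.216)*(-0.409) = -0.704856.
  denominator = (1)^2 + (-0.507)^2 + (0.216)^2 + (-0.409)^2 = 1.470986.
  rho(1) = -0.704856 / 1.470986 = -0.4792.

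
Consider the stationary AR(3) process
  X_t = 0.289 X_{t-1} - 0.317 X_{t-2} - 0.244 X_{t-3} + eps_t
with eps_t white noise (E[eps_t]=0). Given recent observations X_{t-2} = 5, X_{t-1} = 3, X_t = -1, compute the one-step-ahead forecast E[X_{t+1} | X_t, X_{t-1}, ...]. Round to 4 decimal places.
E[X_{t+1} \mid \mathcal F_t] = -2.4600

For an AR(p) model X_t = c + sum_i phi_i X_{t-i} + eps_t, the
one-step-ahead conditional mean is
  E[X_{t+1} | X_t, ...] = c + sum_i phi_i X_{t+1-i}.
Substitute known values:
  E[X_{t+1} | ...] = (0.289) * (-1) + (-0.317) * (3) + (-0.244) * (5)
                   = -2.4600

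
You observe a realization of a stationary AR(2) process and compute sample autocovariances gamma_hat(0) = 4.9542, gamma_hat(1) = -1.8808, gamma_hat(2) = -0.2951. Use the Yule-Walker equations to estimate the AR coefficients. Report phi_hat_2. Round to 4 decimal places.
\hat\phi_{2} = -0.2380

The Yule-Walker equations for an AR(p) process read, in matrix form,
  Gamma_p phi = r_p,   with   (Gamma_p)_{ij} = gamma(|i - j|),
                       (r_p)_i = gamma(i),   i,j = 1..p.
Substitute the sample gammas (Toeplitz matrix and right-hand side of size 2):
  Gamma_p = [[4.9542, -1.8808], [-1.8808, 4.9542]]
  r_p     = [-1.8808, -0.2951]
Written out:
  4.9542 phi_1 - 1.8808 phi_2 = -1.8808
  -1.8808 phi_1 + 4.9542 phi_2 = -0.2951
Solve by Cramer's rule:
  det = gamma(0)^2 - gamma(1)^2 = (4.9542)^2 - (-1.8808)^2 = 24.54409764 - 3.53740864 = 21.006689
  phi_hat_1 = [gamma(1) gamma(0) - gamma(1) gamma(2)] / det = [(-1.8808)(4.9542) - (-1.8808)(-0.2951)] / 21.006689 = -9.87288344 / 21.006689 = -0.47
  phi_hat_2 = [gamma(0) gamma(2) - gamma(1)^2] / det = [(4.9542)(-0.2951) - (-1.8808)^2] / 21.006689 = -4.99939306 / 21.006689 = -0.238
So phi_hat = [-0.4700, -0.2380].
Therefore phi_hat_2 = -0.2380.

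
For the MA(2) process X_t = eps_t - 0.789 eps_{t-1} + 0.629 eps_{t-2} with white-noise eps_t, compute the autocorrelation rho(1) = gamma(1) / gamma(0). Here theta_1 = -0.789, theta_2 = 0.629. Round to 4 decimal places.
\rho(1) = -0.6369

For an MA(q) process with theta_0 = 1, the autocovariance is
  gamma(k) = sigma^2 * sum_{i=0..q-k} theta_i * theta_{i+k},
and rho(k) = gamma(k) / gamma(0). Sigma^2 cancels.
  numerator   = (1)*(-0.789) + (-0.789)*(0.629) = -1.285281.
  denominator = (1)^2 + (-0.789)^2 + (0.629)^2 = 2.018162.
  rho(1) = -1.285281 / 2.018162 = -0.6369.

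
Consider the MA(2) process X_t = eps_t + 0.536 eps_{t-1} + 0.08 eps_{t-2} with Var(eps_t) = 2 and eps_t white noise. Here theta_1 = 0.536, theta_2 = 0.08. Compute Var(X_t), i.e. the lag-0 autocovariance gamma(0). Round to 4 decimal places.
\gamma(0) = 2.5874

For an MA(q) process X_t = eps_t + sum_i theta_i eps_{t-i} with
Var(eps_t) = sigma^2, the variance is
  gamma(0) = sigma^2 * (1 + sum_i theta_i^2).
  sum_i theta_i^2 = (0.536)^2 + (0.08)^2 = 0.287296 + 0.0064 = 0.293696.
  gamma(0) = 2 * (1 + 0.293696) = 2 * 1.293696 = 2.587392, which rounds to 2.5874.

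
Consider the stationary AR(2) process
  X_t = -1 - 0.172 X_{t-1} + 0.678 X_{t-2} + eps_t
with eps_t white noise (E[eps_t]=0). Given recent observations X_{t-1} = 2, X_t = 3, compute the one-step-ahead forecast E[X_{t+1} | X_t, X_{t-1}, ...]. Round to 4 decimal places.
E[X_{t+1} \mid \mathcal F_t] = -0.1600

For an AR(p) model X_t = c + sum_i phi_i X_{t-i} + eps_t, the
one-step-ahead conditional mean is
  E[X_{t+1} | X_t, ...] = c + sum_i phi_i X_{t+1-i}.
Substitute known values:
  E[X_{t+1} | ...] = -1 + (-0.172) * (3) + (0.678) * (2)
                   = -0.1600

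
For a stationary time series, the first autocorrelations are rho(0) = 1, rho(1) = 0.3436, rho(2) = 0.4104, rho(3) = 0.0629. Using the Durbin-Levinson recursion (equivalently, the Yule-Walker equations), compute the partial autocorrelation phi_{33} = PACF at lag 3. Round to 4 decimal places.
\phi_{33} = -0.1850

The PACF at lag k is phi_{kk}, the last component of the solution
to the Yule-Walker system G_k phi = r_k where
  (G_k)_{ij} = rho(|i - j|), (r_k)_i = rho(i), i,j = 1..k.
Equivalently, Durbin-Levinson gives phi_{kk} iteratively:
  phi_{11} = rho(1)
  phi_{kk} = [rho(k) - sum_{j=1..k-1} phi_{k-1,j} rho(k-j)]
            / [1 - sum_{j=1..k-1} phi_{k-1,j} rho(j)],
  phi_{k,j} = phi_{k-1,j} - phi_{kk} phi_{k-1,k-j},  j = 1..k-1.
Step k = 1:
  phi_11 = rho(1) = 0.3436.
Step k = 2:
  phi_22 = [rho(2) - phi_11 rho(1)] / [1 - phi_11 rho(1)] = [0.4104 - (0.3436)(0.3436)] / [1 - (0.3436)(0.3436)]
         = 0.29233904 / 0.88193904 = 0.331473.
  Update: phi_21 = phi_11 - phi_22 phi_11 = 0.3436 - (0.331473)(0.3436) = 0.229706.
Step k = 3:
  phi_33 = [rho(3) - phi_21 rho(2) - phi_22 rho(1)] / [1 - phi_21 rho(1) - phi_22 rho(2)]
    numerator   = 0.0629 - (0.229706)(0.4104) - (0.331473)(0.3436) = -0.14526543
    denominator = 1 - (0.229706)(0.3436) - (0.331473)(0.4104) = 0.78503652
  phi_33 = -0.14526543 / 0.78503652 = -0.185.
Therefore phi_{33} = -0.1850.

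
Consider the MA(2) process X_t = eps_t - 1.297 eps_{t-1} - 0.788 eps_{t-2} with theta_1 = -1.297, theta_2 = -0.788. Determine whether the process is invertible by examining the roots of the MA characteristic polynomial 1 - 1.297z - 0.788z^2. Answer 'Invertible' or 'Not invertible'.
\text{Not invertible}

The MA(q) characteristic polynomial is P(z) = 1 - 1.297z - 0.788z^2.
Invertibility requires all roots to lie outside the unit circle, i.e. |z| > 1 for every root.
Set 1 + (-1.297) z + (-0.788) z^2 = 0, i.e. a z^2 + b z + c = 0 with a = -0.788, b = -1.297, c = 1.
Discriminant D = b^2 - 4ac = (-1.297)^2 - 4*(-0.788)*1 = 1.682209 - (-3.152) = 4.834209.
D >= 0, so the roots are real: z = (-b +/- sqrt(D)) / (2a) = (1.297 +/- 2.198683) / (-1.576).
  z_1 = (1.297 + 2.198683) / (-1.576) = -2.2181,   |z_1| = 2.2181.
  z_2 = (1.297 - 2.198683) / (-1.576) = 0.5721,   |z_2| = 0.5721.
Moduli of all roots: 2.2181, 0.5721.
All moduli strictly greater than 1? No.
Verdict: Not invertible.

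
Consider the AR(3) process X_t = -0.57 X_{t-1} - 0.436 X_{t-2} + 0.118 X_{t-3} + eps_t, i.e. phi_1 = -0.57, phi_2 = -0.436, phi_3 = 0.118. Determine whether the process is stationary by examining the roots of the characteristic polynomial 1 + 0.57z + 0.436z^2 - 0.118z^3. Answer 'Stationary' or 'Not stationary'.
\text{Stationary}

The AR(p) characteristic polynomial is P(z) = 1 + 0.57z + 0.436z^2 - 0.118z^3.
Stationarity requires all roots to lie outside the unit circle, i.e. |z| > 1 for every root.
Degree 3: look for a simple real root z0 first, then factor out (1 - z/z0) and solve the remaining quadratic.
Testing z0 = 5: P(5) = 1 + (0.57)(5) + (0.436)(5)^2 + (-0.118)(5)^3
  = 1 + (2.85) + (10.9) + (-14.75) = 0.  So z_0 = 5 is a root, |z_0| = 5.
Divide out the factor (1 - 0.2 z) = (1 - z/z0) (since 1/z0 = 0.2):
  P(z) = (1 - 0.2 z)(1 + (0.77) z + (0.59) z^2)
  [check: z-coef 0.77 - (0.2) = 0.57; z^2-coef 0.59 - (0.2)(0.77) = 0.436; z^3-coef -(0.2)(0.59) = -0.118.]
Remaining roots from the quadratic factor 1 + (0.77) z + (0.59) z^2:
  Set 1 + (0.77) z + (0.59) z^2 = 0, i.e. a z^2 + b z + c = 0 with a = 0.59, b = 0.77, c = 1.
  Discriminant D = b^2 - 4ac = (0.77)^2 - 4*(0.59)*1 = 0.5929 - (2.36) = -1.7671.
  D < 0, so the roots are the complex-conjugate pair z = (-b +/- i sqrt(-D)) / (2a) = -0.6525 +/- 1.1265i.
  For a conjugate pair |z|^2 = z * conj(z) = (product of roots) = c/a = 1/(0.59) = 1.694915, so |z| = sqrt(1.694915) = 1.3019 for both roots.
Moduli of all roots: 5.0000, 1.3019, 1.3019.
All moduli strictly greater than 1? Yes.
Verdict: Stationary.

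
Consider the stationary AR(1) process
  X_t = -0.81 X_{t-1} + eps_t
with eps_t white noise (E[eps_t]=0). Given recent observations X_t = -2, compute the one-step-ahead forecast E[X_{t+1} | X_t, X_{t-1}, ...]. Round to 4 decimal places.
E[X_{t+1} \mid \mathcal F_t] = 1.6200

For an AR(p) model X_t = c + sum_i phi_i X_{t-i} + eps_t, the
one-step-ahead conditional mean is
  E[X_{t+1} | X_t, ...] = c + sum_i phi_i X_{t+1-i}.
Substitute known values:
  E[X_{t+1} | ...] = (-0.81) * (-2)
                   = 1.6200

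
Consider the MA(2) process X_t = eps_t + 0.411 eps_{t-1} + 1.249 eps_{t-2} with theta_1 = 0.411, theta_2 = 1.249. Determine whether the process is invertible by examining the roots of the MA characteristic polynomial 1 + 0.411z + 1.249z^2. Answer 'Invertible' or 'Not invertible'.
\text{Not invertible}

The MA(q) characteristic polynomial is P(z) = 1 + 0.411z + 1.249z^2.
Invertibility requires all roots to lie outside the unit circle, i.e. |z| > 1 for every root.
Set 1 + (0.411) z + (1.249) z^2 = 0, i.e. a z^2 + b z + c = 0 with a = 1.249, b = 0.411, c = 1.
Discriminant D = b^2 - 4ac = (0.411)^2 - 4*(1.249)*1 = 0.168921 - (4.996) = -4.827079.
D < 0, so the roots are the complex-conjugate pair z = (-b +/- i sqrt(-D)) / (2a) = -0.1645 +/- 0.8795i.
For a conjugate pair |z|^2 = z * conj(z) = (product of roots) = c/a = 1/(1.249) = 0.800641, so |z| = sqrt(0.800641) = 0.8948 for both roots.
Moduli of all roots: 0.8948, 0.8948.
All moduli strictly greater than 1? No.
Verdict: Not invertible.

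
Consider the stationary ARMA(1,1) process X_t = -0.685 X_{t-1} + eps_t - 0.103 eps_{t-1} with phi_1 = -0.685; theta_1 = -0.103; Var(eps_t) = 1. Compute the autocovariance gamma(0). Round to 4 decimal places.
\gamma(0) = 2.1699

Multiply the model equation by X_{t-k} and take expectations. With theta_0 = psi_0 = 1 and psi_j the MA(infinity) weights, this gives
  gamma(k) - sum_i phi_i gamma(k-i) = c_k,
  c_k = sigma^2 * sum_{j=k..q} theta_j psi_{j-k}   (c_k = 0 for k > q),
using gamma(-m) = gamma(m).
psi-weights needed (psi_j = theta_j + sum_i phi_i psi_{j-i}):
  psi_1 = theta_1 + phi_1 = -0.103 + (-0.685) = -0.788
Right-hand sides:
  c_0 = sigma^2 (1 + theta_1 psi_1) = 1 * (1 + (-0.103)(-0.788)) = 1 * 1.081164 = 1.081164
  c_1 = sigma^2 theta_1 = 1 * (-0.103) = -0.103
  c_2 = 0
Equations for k = 0 and k = 1 (AR order 1):
  gamma(0) = phi_1 gamma(1) + c_0
  gamma(1) = phi_1 gamma(0) + c_1
Substituting the second into the first: gamma(0) (1 - phi_1^2) = c_0 + phi_1 c_1, so
  gamma(0) = (c_0 + phi_1 c_1) / (1 - phi_1^2) = (1.081164 + (-0.685)(-0.103)) / (1 - (-0.685)^2) = 1.151719 / 0.530775 = 2.169882.
Therefore gamma(0) = 2.1699 (to 4 decimal places).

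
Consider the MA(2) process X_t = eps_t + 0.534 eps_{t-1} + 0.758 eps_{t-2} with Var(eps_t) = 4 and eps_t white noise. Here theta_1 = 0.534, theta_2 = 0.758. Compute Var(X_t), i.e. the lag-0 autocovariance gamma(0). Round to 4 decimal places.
\gamma(0) = 7.4389

For an MA(q) process X_t = eps_t + sum_i theta_i eps_{t-i} with
Var(eps_t) = sigma^2, the variance is
  gamma(0) = sigma^2 * (1 + sum_i theta_i^2).
  sum_i theta_i^2 = (0.534)^2 + (0.758)^2 = 0.285156 + 0.574564 = 0.85972.
  gamma(0) = 4 * (1 + 0.85972) = 4 * 1.85972 = 7.43888, which rounds to 7.4389.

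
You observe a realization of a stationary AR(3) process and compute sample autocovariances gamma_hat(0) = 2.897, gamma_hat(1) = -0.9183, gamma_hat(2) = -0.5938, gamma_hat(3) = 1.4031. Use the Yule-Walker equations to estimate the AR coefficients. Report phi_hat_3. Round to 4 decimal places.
\hat\phi_{3} = 0.3640

The Yule-Walker equations for an AR(p) process read, in matrix form,
  Gamma_p phi = r_p,   with   (Gamma_p)_{ij} = gamma(|i - j|),
                       (r_p)_i = gamma(i),   i,j = 1..p.
Substitute the sample gammas (Toeplitz matrix and right-hand side of size 3):
  Gamma_p = [[2.897, -0.9183, -0.5938], [-0.9183, 2.897, -0.9183], [-0.5938, -0.9183, 2.897]]
  r_p     = [-0.9183, -0.5938, 1.4031]
Written out (R1..R3):
  (R1) 2.897 phi_1 - 0.9183 phi_2 - 0.5938 phi_3 = -0.9183
  (R2) -0.9183 phi_1 + 2.897 phi_2 - 0.9183 phi_3 = -0.5938
  (R3) -0.5938 phi_1 - 0.9183 phi_2 + 2.897 phi_3 = 1.4031
Gaussian elimination:
  R2 <- R2 - (-0.9183/2.897) R1 = R2 - (-0.316983) R1:  2.605914 phi_2 - 1.106525 phi_3 = -0.884886
  R3 <- R3 - (-0.5938/2.897) R1 = R3 - (-0.204971) R1:  -1.106525 phi_2 + 2.775288 phi_3 = 1.214875
  R3 <- R3 - (-1.106525/2.605914) R2 = R3 - (-0.42462) R2:  2.305435 phi_3 = 0.839135
Back-substitution:
  phi_hat_3 = 0.839135 / 2.305435 = 0.363981
  phi_hat_2 = (-0.884886 - (-1.106525)(0.363981)) / 2.605914 = -0.185014
  phi_hat_1 = (-0.9183 - (-0.9183)(-0.185014) - (-0.5938)(0.363981)) / 2.897 = -0.301024
So phi_hat = [-0.3010, -0.1850, 0.3640].
Therefore phi_hat_3 = 0.3640.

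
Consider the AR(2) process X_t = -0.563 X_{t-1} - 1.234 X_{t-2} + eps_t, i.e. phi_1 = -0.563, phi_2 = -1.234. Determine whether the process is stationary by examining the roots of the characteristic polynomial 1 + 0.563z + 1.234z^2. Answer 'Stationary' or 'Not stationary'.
\text{Not stationary}

The AR(p) characteristic polynomial is P(z) = 1 + 0.563z + 1.234z^2.
Stationarity requires all roots to lie outside the unit circle, i.e. |z| > 1 for every root.
Set 1 + (0.563) z + (1.234) z^2 = 0, i.e. a z^2 + b z + c = 0 with a = 1.234, b = 0.563, c = 1.
Discriminant D = b^2 - 4ac = (0.563)^2 - 4*(1.234)*1 = 0.316969 - (4.936) = -4.619031.
D < 0, so the roots are the complex-conjugate pair z = (-b +/- i sqrt(-D)) / (2a) = -0.2281 +/- 0.8708i.
For a conjugate pair |z|^2 = z * conj(z) = (product of roots) = c/a = 1/(1.234) = 0.810373, so |z| = sqrt(0.810373) = 0.9002 for both roots.
Moduli of all roots: 0.9002, 0.9002.
All moduli strictly greater than 1? No.
Verdict: Not stationary.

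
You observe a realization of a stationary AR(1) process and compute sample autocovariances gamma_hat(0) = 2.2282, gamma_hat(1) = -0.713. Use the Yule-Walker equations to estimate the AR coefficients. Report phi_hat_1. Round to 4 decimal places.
\hat\phi_{1} = -0.3200

The Yule-Walker equations for an AR(p) process read, in matrix form,
  Gamma_p phi = r_p,   with   (Gamma_p)_{ij} = gamma(|i - j|),
                       (r_p)_i = gamma(i),   i,j = 1..p.
Substitute the sample gammas (Toeplitz matrix and right-hand side of size 1):
  Gamma_p = [[2.2282]]
  r_p     = [-0.713]
With p = 1 this is the single equation gamma(0) phi_1 = gamma(1):
  phi_hat_1 = gamma(1) / gamma(0) = -0.713 / 2.2282 = -0.3200.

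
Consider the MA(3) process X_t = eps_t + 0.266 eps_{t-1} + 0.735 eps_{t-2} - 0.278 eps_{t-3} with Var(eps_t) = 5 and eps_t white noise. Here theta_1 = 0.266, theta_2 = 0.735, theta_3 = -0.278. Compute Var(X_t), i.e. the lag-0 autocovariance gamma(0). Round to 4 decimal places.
\gamma(0) = 8.4413

For an MA(q) process X_t = eps_t + sum_i theta_i eps_{t-i} with
Var(eps_t) = sigma^2, the variance is
  gamma(0) = sigma^2 * (1 + sum_i theta_i^2).
  sum_i theta_i^2 = (0.266)^2 + (0.735)^2 + (-0.278)^2 = 0.070756 + 0.540225 + 0.077284 = 0.688265.
  gamma(0) = 5 * (1 + 0.688265) = 5 * 1.688265 = 8.441325, which rounds to 8.4413.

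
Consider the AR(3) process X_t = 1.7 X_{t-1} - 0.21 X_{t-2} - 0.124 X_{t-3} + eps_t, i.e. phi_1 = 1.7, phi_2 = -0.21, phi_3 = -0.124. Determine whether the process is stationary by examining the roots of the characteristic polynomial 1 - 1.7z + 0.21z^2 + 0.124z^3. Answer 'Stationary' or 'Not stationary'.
\text{Not stationary}

The AR(p) characteristic polynomial is P(z) = 1 - 1.7z + 0.21z^2 + 0.124z^3.
Stationarity requires all roots to lie outside the unit circle, i.e. |z| > 1 for every root.
Degree 3: look for a simple real root z0 first, then factor out (1 - z/z0) and solve the remaining quadratic.
Testing z0 = 2.5: P(2.5) = 1 + (-1.7)(2.5) + (0.21)(2.5)^2 + (0.124)(2.5)^3
  = 1 + (-4.25) + (1.3125) + (1.9375) = 0.  So z_0 = 2.5 is a root, |z_0| = 2.5.
Divide out the factor (1 - 0.4 z) = (1 - z/z0) (since 1/z0 = 0.4):
  P(z) = (1 - 0.4 z)(1 + (-1.3) z + (-0.31) z^2)
  [check: z-coef -1.3 - (0.4) = -1.7; z^2-coef -0.31 - (0.4)(-1.3) = 0.21; z^3-coef -(0.4)(-0.31) = 0.124.]
Remaining roots from the quadratic factor 1 + (-1.3) z + (-0.31) z^2:
  Set 1 + (-1.3) z + (-0.31) z^2 = 0, i.e. a z^2 + b z + c = 0 with a = -0.31, b = -1.3, c = 1.
  Discriminant D = b^2 - 4ac = (-1.3)^2 - 4*(-0.31)*1 = 1.69 - (-1.24) = 2.93.
  D >= 0, so the roots are real: z = (-b +/- sqrt(D)) / (2a) = (1.3 +/- 1.711724) / (-0.62).
    z_1 = (1.3 + 1.711724) / (-0.62) = -4.8576,   |z_1| = 4.8576.
    z_2 = (1.3 - 1.711724) / (-0.62) = 0.6641,   |z_2| = 0.6641.
Moduli of all roots: 2.5000, 4.8576, 0.6641.
All moduli strictly greater than 1? No.
Verdict: Not stationary.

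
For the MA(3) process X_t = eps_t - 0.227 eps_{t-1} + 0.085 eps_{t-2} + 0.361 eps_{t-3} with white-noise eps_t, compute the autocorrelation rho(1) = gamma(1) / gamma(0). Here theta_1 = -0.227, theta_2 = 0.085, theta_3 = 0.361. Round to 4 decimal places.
\rho(1) = -0.1813

For an MA(q) process with theta_0 = 1, the autocovariance is
  gamma(k) = sigma^2 * sum_{i=0..q-k} theta_i * theta_{i+k},
and rho(k) = gamma(k) / gamma(0). Sigma^2 cancels.
  numerator   = (1)*(-0.227) + (-0.227)*(0.085) + (0.085)*(0.361) = -0.21561.
  denominator = (1)^2 + (-0.227)^2 + (0.085)^2 + (0.361)^2 = 1.189075.
  rho(1) = -0.21561 / 1.189075 = -0.1813.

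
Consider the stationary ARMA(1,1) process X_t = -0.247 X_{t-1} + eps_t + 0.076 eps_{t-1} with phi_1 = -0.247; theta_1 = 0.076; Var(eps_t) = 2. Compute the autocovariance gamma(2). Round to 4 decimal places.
\gamma(2) = 0.0883

Multiply the model equation by X_{t-k} and take expectations. With theta_0 = psi_0 = 1 and psi_j the MA(infinity) weights, this gives
  gamma(k) - sum_i phi_i gamma(k-i) = c_k,
  c_k = sigma^2 * sum_{j=k..q} theta_j psi_{j-k}   (c_k = 0 for k > q),
using gamma(-m) = gamma(m).
psi-weights needed (psi_j = theta_j + sum_i phi_i psi_{j-i}):
  psi_1 = theta_1 + phi_1 = 0.076 + (-0.247) = -0.171
Right-hand sides:
  c_0 = sigma^2 (1 + theta_1 psi_1) = 2 * (1 + (0.076)(-0.171)) = 2 * 0.987004 = 1.974008
  c_1 = sigma^2 theta_1 = 2 * (0.076) = 0.152
  c_2 = 0
Equations for k = 0 and k = 1 (AR order 1):
  gamma(0) = phi_1 gamma(1) + c_0
  gamma(1) = phi_1 gamma(0) + c_1
Substituting the second into the first: gamma(0) (1 - phi_1^2) = c_0 + phi_1 c_1, so
  gamma(0) = (c_0 + phi_1 c_1) / (1 - phi_1^2) = (1.974008 + (-0.247)(0.152)) / (1 - (-0.247)^2) = 1.936464 / 0.938991 = 2.062282.
  gamma(1) = phi_1 gamma(0) + c_1 = (-0.247)(2.062282) + (0.152) = -0.357384.
For k = 2 (> q): gamma(2) = phi_1 gamma(1) = (-0.247)(-0.357384) = 0.088274.
Therefore gamma(2) = 0.0883 (to 4 decimal places).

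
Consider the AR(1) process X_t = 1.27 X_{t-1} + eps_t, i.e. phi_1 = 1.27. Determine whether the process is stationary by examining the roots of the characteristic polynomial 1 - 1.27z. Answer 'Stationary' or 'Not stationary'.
\text{Not stationary}

The AR(p) characteristic polynomial is P(z) = 1 - 1.27z.
Stationarity requires all roots to lie outside the unit circle, i.e. |z| > 1 for every root.
This is linear in z: 1 + (-1.27) z = 0  =>  z = -1/(-1.27) = 0.787402,  |z| = 0.787402.
Moduli of all roots: 0.7874.
All moduli strictly greater than 1? No.
Verdict: Not stationary.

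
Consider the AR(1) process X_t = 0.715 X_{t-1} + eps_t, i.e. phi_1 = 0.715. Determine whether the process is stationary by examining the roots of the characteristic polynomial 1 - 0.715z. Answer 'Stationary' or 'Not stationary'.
\text{Stationary}

The AR(p) characteristic polynomial is P(z) = 1 - 0.715z.
Stationarity requires all roots to lie outside the unit circle, i.e. |z| > 1 for every root.
This is linear in z: 1 + (-0.715) z = 0  =>  z = -1/(-0.715) = 1.398601,  |z| = 1.398601.
Moduli of all roots: 1.3986.
All moduli strictly greater than 1? Yes.
Verdict: Stationary.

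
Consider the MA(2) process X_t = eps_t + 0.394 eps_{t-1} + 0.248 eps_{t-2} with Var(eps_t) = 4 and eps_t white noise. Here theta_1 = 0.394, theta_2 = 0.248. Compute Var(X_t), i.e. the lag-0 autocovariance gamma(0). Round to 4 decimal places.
\gamma(0) = 4.8670

For an MA(q) process X_t = eps_t + sum_i theta_i eps_{t-i} with
Var(eps_t) = sigma^2, the variance is
  gamma(0) = sigma^2 * (1 + sum_i theta_i^2).
  sum_i theta_i^2 = (0.394)^2 + (0.248)^2 = 0.155236 + 0.061504 = 0.21674.
  gamma(0) = 4 * (1 + 0.21674) = 4 * 1.21674 = 4.86696, which rounds to 4.8670.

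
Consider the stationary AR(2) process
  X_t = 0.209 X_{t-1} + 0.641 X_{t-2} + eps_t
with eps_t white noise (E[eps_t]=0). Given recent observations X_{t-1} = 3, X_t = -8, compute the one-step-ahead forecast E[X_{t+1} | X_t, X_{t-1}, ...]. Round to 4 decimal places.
E[X_{t+1} \mid \mathcal F_t] = 0.2510

For an AR(p) model X_t = c + sum_i phi_i X_{t-i} + eps_t, the
one-step-ahead conditional mean is
  E[X_{t+1} | X_t, ...] = c + sum_i phi_i X_{t+1-i}.
Substitute known values:
  E[X_{t+1} | ...] = (0.209) * (-8) + (0.641) * (3)
                   = 0.2510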